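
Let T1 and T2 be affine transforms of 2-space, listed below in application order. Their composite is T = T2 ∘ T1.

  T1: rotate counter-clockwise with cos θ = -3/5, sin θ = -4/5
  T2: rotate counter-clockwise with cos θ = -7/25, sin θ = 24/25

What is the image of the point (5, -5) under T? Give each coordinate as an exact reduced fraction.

T1 rotate counter-clockwise with cos θ = -3/5, sin θ = -4/5: (5, -5) → (-7, -1)
T2 rotate counter-clockwise with cos θ = -7/25, sin θ = 24/25: (-7, -1) → (73/25, -161/25)

T(p) = (73/25, -161/25)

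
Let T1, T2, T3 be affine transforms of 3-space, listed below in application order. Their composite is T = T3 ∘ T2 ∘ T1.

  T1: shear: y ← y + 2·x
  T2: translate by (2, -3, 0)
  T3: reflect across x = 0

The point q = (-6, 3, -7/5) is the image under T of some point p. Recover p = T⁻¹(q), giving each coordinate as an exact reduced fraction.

T1 = [1 0 0 0; 2 1 0 0; 0 0 1 0; 0 0 0 1]
T2·T1 = [1 0 0 2; 2 1 0 -3; 0 0 1 0; 0 0 0 1]
T3·…·T1 = [-1 0 0 -2; 2 1 0 -3; 0 0 1 0; 0 0 0 1]
det M = -1; M⁻¹ = [-1 0 0 -2; 2 1 0 7; 0 0 1 0; 0 0 0 1]
M⁻¹ · (-6, 3, -7/5)ᵀ = (4, -2, -7/5)ᵀ

p = (4, -2, -7/5)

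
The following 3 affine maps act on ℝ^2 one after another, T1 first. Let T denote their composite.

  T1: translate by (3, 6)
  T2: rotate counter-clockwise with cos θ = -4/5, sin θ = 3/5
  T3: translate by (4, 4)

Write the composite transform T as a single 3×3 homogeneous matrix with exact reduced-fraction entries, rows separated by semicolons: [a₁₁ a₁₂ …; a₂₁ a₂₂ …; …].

T = [-4/5 -3/5 -2; 3/5 -4/5 1; 0 0 1]

T1 = [1 0 3; 0 1 6; 0 0 1]
T2·T1 = [-4/5 -3/5 -6; 3/5 -4/5 -3; 0 0 1]
T3·…·T1 = [-4/5 -3/5 -2; 3/5 -4/5 1; 0 0 1]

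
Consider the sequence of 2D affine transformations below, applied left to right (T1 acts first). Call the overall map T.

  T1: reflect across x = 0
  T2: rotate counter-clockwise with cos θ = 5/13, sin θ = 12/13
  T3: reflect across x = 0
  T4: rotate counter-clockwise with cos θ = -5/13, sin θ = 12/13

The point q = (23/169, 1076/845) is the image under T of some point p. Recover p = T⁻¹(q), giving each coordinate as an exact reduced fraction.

p = (1, 4/5)

T1 = [-1 0 0; 0 1 0; 0 0 1]
T2·T1 = [-5/13 -12/13 0; -12/13 5/13 0; 0 0 1]
T3·…·T1 = [5/13 12/13 0; -12/13 5/13 0; 0 0 1]
T4·…·T1 = [119/169 -120/169 0; 120/169 119/169 0; 0 0 1]
det M = 1; M⁻¹ = [119/169 120/169 0; -120/169 119/169 0; 0 0 1]
M⁻¹ · (23/169, 1076/845)ᵀ = (1, 4/5)ᵀ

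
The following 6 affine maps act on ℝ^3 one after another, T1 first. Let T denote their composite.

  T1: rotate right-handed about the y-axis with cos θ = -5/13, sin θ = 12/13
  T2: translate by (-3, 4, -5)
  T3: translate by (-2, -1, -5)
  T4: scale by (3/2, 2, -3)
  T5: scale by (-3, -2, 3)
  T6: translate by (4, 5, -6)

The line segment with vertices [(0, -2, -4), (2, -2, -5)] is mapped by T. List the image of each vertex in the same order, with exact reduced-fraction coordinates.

T1 rotate right-handed about the y-axis with cos θ = -5/13, sin θ = 12/13: (0, -2, -4) → (-48/13, -2, 20/13); (2, -2, -5) → (-70/13, -2, 1/13)
T2 translate by (-3, 4, -5): (-48/13, -2, 20/13) → (-87/13, 2, -45/13); (-70/13, -2, 1/13) → (-109/13, 2, -64/13)
T3 translate by (-2, -1, -5): (-87/13, 2, -45/13) → (-113/13, 1, -110/13); (-109/13, 2, -64/13) → (-135/13, 1, -129/13)
T4 scale by (3/2, 2, -3): (-113/13, 1, -110/13) → (-339/26, 2, 330/13); (-135/13, 1, -129/13) → (-405/26, 2, 387/13)
T5 scale by (-3, -2, 3): (-339/26, 2, 330/13) → (1017/26, -4, 990/13); (-405/26, 2, 387/13) → (1215/26, -4, 1161/13)
T6 translate by (4, 5, -6): (1017/26, -4, 990/13) → (1121/26, 1, 912/13); (1215/26, -4, 1161/13) → (1319/26, 1, 1083/13)

image vertices: (1121/26, 1, 912/13), (1319/26, 1, 1083/13)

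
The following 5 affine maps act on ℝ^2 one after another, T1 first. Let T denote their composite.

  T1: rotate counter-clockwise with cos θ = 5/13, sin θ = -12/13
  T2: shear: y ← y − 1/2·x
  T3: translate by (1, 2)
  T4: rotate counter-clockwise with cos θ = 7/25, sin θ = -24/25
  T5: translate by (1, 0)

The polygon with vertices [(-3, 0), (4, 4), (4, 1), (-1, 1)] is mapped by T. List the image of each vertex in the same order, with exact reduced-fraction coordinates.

T1 rotate counter-clockwise with cos θ = 5/13, sin θ = -12/13: (-3, 0) → (-15/13, 36/13); (4, 4) → (68/13, -28/13); (4, 1) → (32/13, -43/13); (-1, 1) → (7/13, 17/13)
T2 shear: y ← y − 1/2·x: (-15/13, 36/13) → (-15/13, 87/26); (68/13, -28/13) → (68/13, -62/13); (32/13, -43/13) → (32/13, -59/13); (7/13, 17/13) → (7/13, 27/26)
T3 translate by (1, 2): (-15/13, 87/26) → (-2/13, 139/26); (68/13, -62/13) → (81/13, -36/13); (32/13, -59/13) → (45/13, -33/13); (7/13, 27/26) → (20/13, 79/26)
T4 rotate counter-clockwise with cos θ = 7/25, sin θ = -24/25: (-2/13, 139/26) → (1654/325, 1069/650); (81/13, -36/13) → (-297/325, -2196/325); (45/13, -33/13) → (-477/325, -1311/325); (20/13, 79/26) → (1088/325, -407/650)
T5 translate by (1, 0): (1654/325, 1069/650) → (1979/325, 1069/650); (-297/325, -2196/325) → (28/325, -2196/325); (-477/325, -1311/325) → (-152/325, -1311/325); (1088/325, -407/650) → (1413/325, -407/650)

image vertices: (1979/325, 1069/650), (28/325, -2196/325), (-152/325, -1311/325), (1413/325, -407/650)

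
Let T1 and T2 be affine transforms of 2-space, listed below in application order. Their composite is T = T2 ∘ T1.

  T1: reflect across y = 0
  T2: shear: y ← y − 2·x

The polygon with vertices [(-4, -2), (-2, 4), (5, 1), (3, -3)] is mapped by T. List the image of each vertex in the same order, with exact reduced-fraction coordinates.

image vertices: (-4, 10), (-2, 0), (5, -11), (3, -3)

T1 reflect across y = 0: (-4, -2) → (-4, 2); (-2, 4) → (-2, -4); (5, 1) → (5, -1); (3, -3) → (3, 3)
T2 shear: y ← y − 2·x: (-4, 2) → (-4, 10); (-2, -4) → (-2, 0); (5, -1) → (5, -11); (3, 3) → (3, -3)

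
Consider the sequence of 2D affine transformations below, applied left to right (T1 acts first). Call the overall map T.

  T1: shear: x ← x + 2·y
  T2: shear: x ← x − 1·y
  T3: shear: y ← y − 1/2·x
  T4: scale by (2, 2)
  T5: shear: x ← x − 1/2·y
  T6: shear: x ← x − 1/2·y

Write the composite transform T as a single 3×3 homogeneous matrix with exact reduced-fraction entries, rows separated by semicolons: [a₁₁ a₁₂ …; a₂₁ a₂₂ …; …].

T = [3 1 0; -1 1 0; 0 0 1]

T1 = [1 2 0; 0 1 0; 0 0 1]
T2·T1 = [1 1 0; 0 1 0; 0 0 1]
T3·…·T1 = [1 1 0; -1/2 1/2 0; 0 0 1]
T4·…·T1 = [2 2 0; -1 1 0; 0 0 1]
T5·…·T1 = [5/2 3/2 0; -1 1 0; 0 0 1]
T6·…·T1 = [3 1 0; -1 1 0; 0 0 1]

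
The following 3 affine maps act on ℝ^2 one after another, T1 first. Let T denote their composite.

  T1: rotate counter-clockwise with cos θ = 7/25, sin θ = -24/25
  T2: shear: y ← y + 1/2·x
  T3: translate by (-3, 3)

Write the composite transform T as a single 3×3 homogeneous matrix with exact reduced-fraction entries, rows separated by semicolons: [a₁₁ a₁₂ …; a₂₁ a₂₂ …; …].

T = [7/25 24/25 -3; -41/50 19/25 3; 0 0 1]

T1 = [7/25 24/25 0; -24/25 7/25 0; 0 0 1]
T2·T1 = [7/25 24/25 0; -41/50 19/25 0; 0 0 1]
T3·…·T1 = [7/25 24/25 -3; -41/50 19/25 3; 0 0 1]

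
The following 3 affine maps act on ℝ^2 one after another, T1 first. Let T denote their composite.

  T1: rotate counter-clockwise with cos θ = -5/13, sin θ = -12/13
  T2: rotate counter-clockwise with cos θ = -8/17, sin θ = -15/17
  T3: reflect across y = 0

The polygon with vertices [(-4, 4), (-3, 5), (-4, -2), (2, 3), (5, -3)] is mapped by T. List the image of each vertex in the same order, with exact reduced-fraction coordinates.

T1 rotate counter-clockwise with cos θ = -5/13, sin θ = -12/13: (-4, 4) → (68/13, 28/13); (-3, 5) → (75/13, 11/13); (-4, -2) → (-4/13, 58/13); (2, 3) → (2, -3); (5, -3) → (-61/13, -45/13)
T2 rotate counter-clockwise with cos θ = -8/17, sin θ = -15/17: (68/13, 28/13) → (-124/221, -1244/221); (75/13, 11/13) → (-435/221, -1213/221); (-4/13, 58/13) → (902/221, -404/221); (2, -3) → (-61/17, -6/17); (-61/13, -45/13) → (-11/13, 75/13)
T3 reflect across y = 0: (-124/221, -1244/221) → (-124/221, 1244/221); (-435/221, -1213/221) → (-435/221, 1213/221); (902/221, -404/221) → (902/221, 404/221); (-61/17, -6/17) → (-61/17, 6/17); (-11/13, 75/13) → (-11/13, -75/13)

image vertices: (-124/221, 1244/221), (-435/221, 1213/221), (902/221, 404/221), (-61/17, 6/17), (-11/13, -75/13)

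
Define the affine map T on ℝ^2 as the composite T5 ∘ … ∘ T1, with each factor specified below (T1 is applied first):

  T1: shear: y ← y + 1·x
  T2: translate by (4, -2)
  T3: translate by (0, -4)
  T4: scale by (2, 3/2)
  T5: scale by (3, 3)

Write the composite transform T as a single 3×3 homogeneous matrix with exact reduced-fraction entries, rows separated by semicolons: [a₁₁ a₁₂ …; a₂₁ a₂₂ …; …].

T1 = [1 0 0; 1 1 0; 0 0 1]
T2·T1 = [1 0 4; 1 1 -2; 0 0 1]
T3·…·T1 = [1 0 4; 1 1 -6; 0 0 1]
T4·…·T1 = [2 0 8; 3/2 3/2 -9; 0 0 1]
T5·…·T1 = [6 0 24; 9/2 9/2 -27; 0 0 1]

T = [6 0 24; 9/2 9/2 -27; 0 0 1]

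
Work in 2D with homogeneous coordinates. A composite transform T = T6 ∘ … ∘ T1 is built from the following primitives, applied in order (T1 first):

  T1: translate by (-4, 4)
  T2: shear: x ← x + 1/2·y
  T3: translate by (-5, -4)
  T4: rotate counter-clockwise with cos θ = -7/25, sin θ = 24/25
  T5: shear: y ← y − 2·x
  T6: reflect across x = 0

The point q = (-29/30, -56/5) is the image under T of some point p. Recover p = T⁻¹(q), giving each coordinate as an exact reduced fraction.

T1 = [1 0 -4; 0 1 4; 0 0 1]
T2·T1 = [1 1/2 -2; 0 1 4; 0 0 1]
T3·…·T1 = [1 1/2 -7; 0 1 0; 0 0 1]
T4·…·T1 = [-7/25 -11/10 49/25; 24/25 1/5 -168/25; 0 0 1]
T5·…·T1 = [-7/25 -11/10 49/25; 38/25 12/5 -266/25; 0 0 1]
T6·…·T1 = [7/25 11/10 -49/25; 38/25 12/5 -266/25; 0 0 1]
det M = -1; M⁻¹ = [-12/5 11/10 7; 38/25 -7/25 0; 0 0 1]
M⁻¹ · (-29/30, -56/5)ᵀ = (-3, 5/3)ᵀ

p = (-3, 5/3)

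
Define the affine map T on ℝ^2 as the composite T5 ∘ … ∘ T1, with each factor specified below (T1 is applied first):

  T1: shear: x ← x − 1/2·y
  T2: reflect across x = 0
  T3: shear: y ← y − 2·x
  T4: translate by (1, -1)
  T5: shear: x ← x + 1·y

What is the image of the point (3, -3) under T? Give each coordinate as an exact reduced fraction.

T(p) = (3/2, 5)

T1 shear: x ← x − 1/2·y: (3, -3) → (9/2, -3)
T2 reflect across x = 0: (9/2, -3) → (-9/2, -3)
T3 shear: y ← y − 2·x: (-9/2, -3) → (-9/2, 6)
T4 translate by (1, -1): (-9/2, 6) → (-7/2, 5)
T5 shear: x ← x + 1·y: (-7/2, 5) → (3/2, 5)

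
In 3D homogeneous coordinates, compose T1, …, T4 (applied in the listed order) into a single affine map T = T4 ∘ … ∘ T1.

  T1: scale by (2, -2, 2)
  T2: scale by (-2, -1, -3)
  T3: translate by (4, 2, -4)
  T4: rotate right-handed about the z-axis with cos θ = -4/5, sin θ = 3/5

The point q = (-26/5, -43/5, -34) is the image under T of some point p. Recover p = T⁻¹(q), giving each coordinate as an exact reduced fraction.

p = (5/4, 4, 5)

T1 = [2 0 0 0; 0 -2 0 0; 0 0 2 0; 0 0 0 1]
T2·T1 = [-4 0 0 0; 0 2 0 0; 0 0 -6 0; 0 0 0 1]
T3·…·T1 = [-4 0 0 4; 0 2 0 2; 0 0 -6 -4; 0 0 0 1]
T4·…·T1 = [16/5 -6/5 0 -22/5; -12/5 -8/5 0 4/5; 0 0 -6 -4; 0 0 0 1]
det M = 48; M⁻¹ = [1/5 -3/20 0 1; -3/10 -2/5 0 -1; 0 0 -1/6 -2/3; 0 0 0 1]
M⁻¹ · (-26/5, -43/5, -34)ᵀ = (5/4, 4, 5)ᵀ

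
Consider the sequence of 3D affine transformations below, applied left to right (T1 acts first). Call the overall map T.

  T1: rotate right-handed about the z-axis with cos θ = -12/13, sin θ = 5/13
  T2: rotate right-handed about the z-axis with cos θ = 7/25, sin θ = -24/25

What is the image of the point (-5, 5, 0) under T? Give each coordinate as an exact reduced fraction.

T(p) = (-359/65, -287/65, 0)

T1 rotate right-handed about the z-axis with cos θ = -12/13, sin θ = 5/13: (-5, 5, 0) → (35/13, -85/13, 0)
T2 rotate right-handed about the z-axis with cos θ = 7/25, sin θ = -24/25: (35/13, -85/13, 0) → (-359/65, -287/65, 0)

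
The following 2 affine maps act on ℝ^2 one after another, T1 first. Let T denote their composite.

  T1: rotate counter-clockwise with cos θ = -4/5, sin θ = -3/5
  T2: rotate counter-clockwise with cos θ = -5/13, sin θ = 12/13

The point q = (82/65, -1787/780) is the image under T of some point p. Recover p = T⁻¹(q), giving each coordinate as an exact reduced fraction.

T1 = [-4/5 3/5 0; -3/5 -4/5 0; 0 0 1]
T2·T1 = [56/65 33/65 0; -33/65 56/65 0; 0 0 1]
det M = 1; M⁻¹ = [56/65 -33/65 0; 33/65 56/65 0; 0 0 1]
M⁻¹ · (82/65, -1787/780)ᵀ = (9/4, -4/3)ᵀ

p = (9/4, -4/3)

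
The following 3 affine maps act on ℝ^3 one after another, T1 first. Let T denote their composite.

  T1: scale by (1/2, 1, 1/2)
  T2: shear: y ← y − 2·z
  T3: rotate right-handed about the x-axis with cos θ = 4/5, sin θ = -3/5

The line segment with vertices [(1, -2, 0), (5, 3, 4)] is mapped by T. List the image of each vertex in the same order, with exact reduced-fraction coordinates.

image vertices: (1/2, -8/5, 6/5), (5/2, 2/5, 11/5)

T1 scale by (1/2, 1, 1/2): (1, -2, 0) → (1/2, -2, 0); (5, 3, 4) → (5/2, 3, 2)
T2 shear: y ← y − 2·z: (1/2, -2, 0) → (1/2, -2, 0); (5/2, 3, 2) → (5/2, -1, 2)
T3 rotate right-handed about the x-axis with cos θ = 4/5, sin θ = -3/5: (1/2, -2, 0) → (1/2, -8/5, 6/5); (5/2, -1, 2) → (5/2, 2/5, 11/5)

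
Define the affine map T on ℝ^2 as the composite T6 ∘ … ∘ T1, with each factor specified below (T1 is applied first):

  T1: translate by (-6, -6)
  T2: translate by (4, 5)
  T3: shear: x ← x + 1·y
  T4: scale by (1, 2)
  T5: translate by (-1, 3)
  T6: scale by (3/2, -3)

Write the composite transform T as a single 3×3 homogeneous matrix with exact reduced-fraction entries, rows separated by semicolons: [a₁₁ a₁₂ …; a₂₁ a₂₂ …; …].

T = [3/2 3/2 -6; 0 -6 -3; 0 0 1]

T1 = [1 0 -6; 0 1 -6; 0 0 1]
T2·T1 = [1 0 -2; 0 1 -1; 0 0 1]
T3·…·T1 = [1 1 -3; 0 1 -1; 0 0 1]
T4·…·T1 = [1 1 -3; 0 2 -2; 0 0 1]
T5·…·T1 = [1 1 -4; 0 2 1; 0 0 1]
T6·…·T1 = [3/2 3/2 -6; 0 -6 -3; 0 0 1]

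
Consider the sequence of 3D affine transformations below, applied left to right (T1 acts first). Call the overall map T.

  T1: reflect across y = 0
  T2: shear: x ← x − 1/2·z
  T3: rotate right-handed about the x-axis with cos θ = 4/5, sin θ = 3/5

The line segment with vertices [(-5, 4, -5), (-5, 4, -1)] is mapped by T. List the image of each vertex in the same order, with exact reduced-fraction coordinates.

T1 reflect across y = 0: (-5, 4, -5) → (-5, -4, -5); (-5, 4, -1) → (-5, -4, -1)
T2 shear: x ← x − 1/2·z: (-5, -4, -5) → (-5/2, -4, -5); (-5, -4, -1) → (-9/2, -4, -1)
T3 rotate right-handed about the x-axis with cos θ = 4/5, sin θ = 3/5: (-5/2, -4, -5) → (-5/2, -1/5, -32/5); (-9/2, -4, -1) → (-9/2, -13/5, -16/5)

image vertices: (-5/2, -1/5, -32/5), (-9/2, -13/5, -16/5)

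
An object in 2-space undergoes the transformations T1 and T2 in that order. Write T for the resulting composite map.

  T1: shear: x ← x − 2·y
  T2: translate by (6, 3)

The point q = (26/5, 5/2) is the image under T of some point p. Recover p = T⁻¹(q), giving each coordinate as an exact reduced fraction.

p = (-9/5, -1/2)

T1 = [1 -2 0; 0 1 0; 0 0 1]
T2·T1 = [1 -2 6; 0 1 3; 0 0 1]
det M = 1; M⁻¹ = [1 2 -12; 0 1 -3; 0 0 1]
M⁻¹ · (26/5, 5/2)ᵀ = (-9/5, -1/2)ᵀ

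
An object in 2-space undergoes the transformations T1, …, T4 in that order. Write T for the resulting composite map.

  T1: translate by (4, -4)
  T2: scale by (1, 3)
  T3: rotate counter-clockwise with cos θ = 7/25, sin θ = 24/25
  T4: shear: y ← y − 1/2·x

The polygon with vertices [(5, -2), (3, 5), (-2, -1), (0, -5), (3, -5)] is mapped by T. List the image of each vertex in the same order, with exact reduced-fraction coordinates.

image vertices: (99/5, -63/10), (-23/25, 401/50), (374/25, -244/25), (676/25, -431/25), (697/25, -739/50)

T1 translate by (4, -4): (5, -2) → (9, -6); (3, 5) → (7, 1); (-2, -1) → (2, -5); (0, -5) → (4, -9); (3, -5) → (7, -9)
T2 scale by (1, 3): (9, -6) → (9, -18); (7, 1) → (7, 3); (2, -5) → (2, -15); (4, -9) → (4, -27); (7, -9) → (7, -27)
T3 rotate counter-clockwise with cos θ = 7/25, sin θ = 24/25: (9, -18) → (99/5, 18/5); (7, 3) → (-23/25, 189/25); (2, -15) → (374/25, -57/25); (4, -27) → (676/25, -93/25); (7, -27) → (697/25, -21/25)
T4 shear: y ← y − 1/2·x: (99/5, 18/5) → (99/5, -63/10); (-23/25, 189/25) → (-23/25, 401/50); (374/25, -57/25) → (374/25, -244/25); (676/25, -93/25) → (676/25, -431/25); (697/25, -21/25) → (697/25, -739/50)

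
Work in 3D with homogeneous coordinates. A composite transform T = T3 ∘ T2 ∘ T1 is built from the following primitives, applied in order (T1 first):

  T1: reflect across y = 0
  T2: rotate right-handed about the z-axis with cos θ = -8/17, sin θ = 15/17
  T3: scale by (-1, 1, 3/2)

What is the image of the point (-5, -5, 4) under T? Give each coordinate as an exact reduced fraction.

T(p) = (35/17, -115/17, 6)

T1 reflect across y = 0: (-5, -5, 4) → (-5, 5, 4)
T2 rotate right-handed about the z-axis with cos θ = -8/17, sin θ = 15/17: (-5, 5, 4) → (-35/17, -115/17, 4)
T3 scale by (-1, 1, 3/2): (-35/17, -115/17, 4) → (35/17, -115/17, 6)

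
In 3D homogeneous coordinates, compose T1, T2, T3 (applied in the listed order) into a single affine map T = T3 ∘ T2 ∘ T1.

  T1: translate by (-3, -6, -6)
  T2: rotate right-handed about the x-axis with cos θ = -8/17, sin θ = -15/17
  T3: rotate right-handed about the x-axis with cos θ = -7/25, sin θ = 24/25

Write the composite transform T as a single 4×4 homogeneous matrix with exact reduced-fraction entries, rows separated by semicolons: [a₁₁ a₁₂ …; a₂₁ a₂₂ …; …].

T = [1 0 0 -3; 0 416/425 87/425 -3018/425; 0 -87/425 416/425 -1974/425; 0 0 0 1]

T1 = [1 0 0 -3; 0 1 0 -6; 0 0 1 -6; 0 0 0 1]
T2·T1 = [1 0 0 -3; 0 -8/17 15/17 -42/17; 0 -15/17 -8/17 138/17; 0 0 0 1]
T3·…·T1 = [1 0 0 -3; 0 416/425 87/425 -3018/425; 0 -87/425 416/425 -1974/425; 0 0 0 1]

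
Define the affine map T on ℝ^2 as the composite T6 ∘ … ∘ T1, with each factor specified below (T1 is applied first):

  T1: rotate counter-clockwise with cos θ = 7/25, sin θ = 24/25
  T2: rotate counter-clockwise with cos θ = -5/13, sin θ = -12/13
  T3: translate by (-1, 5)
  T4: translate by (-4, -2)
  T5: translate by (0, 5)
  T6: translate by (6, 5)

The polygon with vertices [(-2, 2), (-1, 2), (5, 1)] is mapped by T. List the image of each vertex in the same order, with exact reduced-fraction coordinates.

image vertices: (227/325, 5139/325), (96/65, 987/65), (138/25, 266/25)

T1 rotate counter-clockwise with cos θ = 7/25, sin θ = 24/25: (-2, 2) → (-62/25, -34/25); (-1, 2) → (-11/5, -2/5); (5, 1) → (11/25, 127/25)
T2 rotate counter-clockwise with cos θ = -5/13, sin θ = -12/13: (-62/25, -34/25) → (-98/325, 914/325); (-11/5, -2/5) → (31/65, 142/65); (11/25, 127/25) → (113/25, -59/25)
T3 translate by (-1, 5): (-98/325, 914/325) → (-423/325, 2539/325); (31/65, 142/65) → (-34/65, 467/65); (113/25, -59/25) → (88/25, 66/25)
T4 translate by (-4, -2): (-423/325, 2539/325) → (-1723/325, 1889/325); (-34/65, 467/65) → (-294/65, 337/65); (88/25, 66/25) → (-12/25, 16/25)
T5 translate by (0, 5): (-1723/325, 1889/325) → (-1723/325, 3514/325); (-294/65, 337/65) → (-294/65, 662/65); (-12/25, 16/25) → (-12/25, 141/25)
T6 translate by (6, 5): (-1723/325, 3514/325) → (227/325, 5139/325); (-294/65, 662/65) → (96/65, 987/65); (-12/25, 141/25) → (138/25, 266/25)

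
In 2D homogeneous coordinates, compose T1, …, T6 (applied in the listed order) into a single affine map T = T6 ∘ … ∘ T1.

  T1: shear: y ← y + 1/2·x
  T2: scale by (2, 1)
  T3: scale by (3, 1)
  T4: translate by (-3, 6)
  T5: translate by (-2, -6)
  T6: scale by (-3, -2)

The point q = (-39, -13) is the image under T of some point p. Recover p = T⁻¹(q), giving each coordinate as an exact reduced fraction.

T1 = [1 0 0; 1/2 1 0; 0 0 1]
T2·T1 = [2 0 0; 1/2 1 0; 0 0 1]
T3·…·T1 = [6 0 0; 1/2 1 0; 0 0 1]
T4·…·T1 = [6 0 -3; 1/2 1 6; 0 0 1]
T5·…·T1 = [6 0 -5; 1/2 1 0; 0 0 1]
T6·…·T1 = [-18 0 15; -1 -2 0; 0 0 1]
det M = 36; M⁻¹ = [-1/18 0 5/6; 1/36 -1/2 -5/12; 0 0 1]
M⁻¹ · (-39, -13)ᵀ = (3, 5)ᵀ

p = (3, 5)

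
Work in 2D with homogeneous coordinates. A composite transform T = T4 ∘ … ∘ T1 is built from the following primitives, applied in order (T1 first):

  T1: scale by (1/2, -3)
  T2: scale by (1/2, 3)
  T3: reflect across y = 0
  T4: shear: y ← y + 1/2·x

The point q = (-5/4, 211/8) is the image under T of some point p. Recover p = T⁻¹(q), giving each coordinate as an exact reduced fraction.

T1 = [1/2 0 0; 0 -3 0; 0 0 1]
T2·T1 = [1/4 0 0; 0 -9 0; 0 0 1]
T3·…·T1 = [1/4 0 0; 0 9 0; 0 0 1]
T4·…·T1 = [1/4 0 0; 1/8 9 0; 0 0 1]
det M = 9/4; M⁻¹ = [4 0 0; -1/18 1/9 0; 0 0 1]
M⁻¹ · (-5/4, 211/8)ᵀ = (-5, 3)ᵀ

p = (-5, 3)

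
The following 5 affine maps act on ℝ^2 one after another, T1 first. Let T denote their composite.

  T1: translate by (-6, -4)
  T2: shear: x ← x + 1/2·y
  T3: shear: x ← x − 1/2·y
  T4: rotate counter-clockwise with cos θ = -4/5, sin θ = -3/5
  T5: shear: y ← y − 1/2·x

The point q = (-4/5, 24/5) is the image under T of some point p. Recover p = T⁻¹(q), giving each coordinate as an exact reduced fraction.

T1 = [1 0 -6; 0 1 -4; 0 0 1]
T2·T1 = [1 1/2 -8; 0 1 -4; 0 0 1]
T3·…·T1 = [1 0 -6; 0 1 -4; 0 0 1]
T4·…·T1 = [-4/5 3/5 12/5; -3/5 -4/5 34/5; 0 0 1]
T5·…·T1 = [-4/5 3/5 12/5; -1/5 -11/10 28/5; 0 0 1]
det M = 1; M⁻¹ = [-11/10 -3/5 6; 1/5 -4/5 4; 0 0 1]
M⁻¹ · (-4/5, 24/5)ᵀ = (4, 0)ᵀ

p = (4, 0)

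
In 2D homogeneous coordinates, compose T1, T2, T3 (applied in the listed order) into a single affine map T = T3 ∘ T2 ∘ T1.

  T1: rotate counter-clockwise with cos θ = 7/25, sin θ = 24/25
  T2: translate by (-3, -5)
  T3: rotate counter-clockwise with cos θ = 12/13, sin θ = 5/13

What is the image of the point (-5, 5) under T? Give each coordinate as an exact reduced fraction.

T(p) = (-342/65, -734/65)

T1 rotate counter-clockwise with cos θ = 7/25, sin θ = 24/25: (-5, 5) → (-31/5, -17/5)
T2 translate by (-3, -5): (-31/5, -17/5) → (-46/5, -42/5)
T3 rotate counter-clockwise with cos θ = 12/13, sin θ = 5/13: (-46/5, -42/5) → (-342/65, -734/65)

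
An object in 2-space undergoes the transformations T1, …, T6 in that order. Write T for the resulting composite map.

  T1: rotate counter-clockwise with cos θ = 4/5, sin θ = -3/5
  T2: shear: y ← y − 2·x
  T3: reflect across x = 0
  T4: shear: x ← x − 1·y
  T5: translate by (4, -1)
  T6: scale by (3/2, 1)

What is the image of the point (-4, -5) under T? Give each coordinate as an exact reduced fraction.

T1 rotate counter-clockwise with cos θ = 4/5, sin θ = -3/5: (-4, -5) → (-31/5, -8/5)
T2 shear: y ← y − 2·x: (-31/5, -8/5) → (-31/5, 54/5)
T3 reflect across x = 0: (-31/5, 54/5) → (31/5, 54/5)
T4 shear: x ← x − 1·y: (31/5, 54/5) → (-23/5, 54/5)
T5 translate by (4, -1): (-23/5, 54/5) → (-3/5, 49/5)
T6 scale by (3/2, 1): (-3/5, 49/5) → (-9/10, 49/5)

T(p) = (-9/10, 49/5)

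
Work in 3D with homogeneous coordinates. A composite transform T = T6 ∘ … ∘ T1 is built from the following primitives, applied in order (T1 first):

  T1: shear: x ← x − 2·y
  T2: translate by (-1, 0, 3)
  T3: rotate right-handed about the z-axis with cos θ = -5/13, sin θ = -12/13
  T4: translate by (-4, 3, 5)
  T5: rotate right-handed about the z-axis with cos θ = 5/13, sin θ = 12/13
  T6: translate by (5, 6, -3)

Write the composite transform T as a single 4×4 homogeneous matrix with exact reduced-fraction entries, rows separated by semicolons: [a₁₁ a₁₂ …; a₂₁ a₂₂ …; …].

T1 = [1 -2 0 0; 0 1 0 0; 0 0 1 0; 0 0 0 1]
T2·T1 = [1 -2 0 -1; 0 1 0 0; 0 0 1 3; 0 0 0 1]
T3·…·T1 = [-5/13 22/13 0 5/13; -12/13 19/13 0 12/13; 0 0 1 3; 0 0 0 1]
T4·…·T1 = [-5/13 22/13 0 -47/13; -12/13 19/13 0 51/13; 0 0 1 8; 0 0 0 1]
T5·…·T1 = [119/169 -118/169 0 -847/169; -120/169 359/169 0 -309/169; 0 0 1 8; 0 0 0 1]
T6·…·T1 = [119/169 -118/169 0 -2/169; -120/169 359/169 0 705/169; 0 0 1 5; 0 0 0 1]

T = [119/169 -118/169 0 -2/169; -120/169 359/169 0 705/169; 0 0 1 5; 0 0 0 1]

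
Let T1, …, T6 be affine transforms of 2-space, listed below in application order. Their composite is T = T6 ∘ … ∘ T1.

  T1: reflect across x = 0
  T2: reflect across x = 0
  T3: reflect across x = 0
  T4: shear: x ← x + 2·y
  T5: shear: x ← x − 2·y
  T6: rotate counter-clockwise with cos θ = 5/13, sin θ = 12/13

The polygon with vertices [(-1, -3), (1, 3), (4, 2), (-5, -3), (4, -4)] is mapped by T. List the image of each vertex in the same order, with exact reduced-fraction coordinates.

T1 reflect across x = 0: (-1, -3) → (1, -3); (1, 3) → (-1, 3); (4, 2) → (-4, 2); (-5, -3) → (5, -3); (4, -4) → (-4, -4)
T2 reflect across x = 0: (1, -3) → (-1, -3); (-1, 3) → (1, 3); (-4, 2) → (4, 2); (5, -3) → (-5, -3); (-4, -4) → (4, -4)
T3 reflect across x = 0: (-1, -3) → (1, -3); (1, 3) → (-1, 3); (4, 2) → (-4, 2); (-5, -3) → (5, -3); (4, -4) → (-4, -4)
T4 shear: x ← x + 2·y: (1, -3) → (-5, -3); (-1, 3) → (5, 3); (-4, 2) → (0, 2); (5, -3) → (-1, -3); (-4, -4) → (-12, -4)
T5 shear: x ← x − 2·y: (-5, -3) → (1, -3); (5, 3) → (-1, 3); (0, 2) → (-4, 2); (-1, -3) → (5, -3); (-12, -4) → (-4, -4)
T6 rotate counter-clockwise with cos θ = 5/13, sin θ = 12/13: (1, -3) → (41/13, -3/13); (-1, 3) → (-41/13, 3/13); (-4, 2) → (-44/13, -38/13); (5, -3) → (61/13, 45/13); (-4, -4) → (28/13, -68/13)

image vertices: (41/13, -3/13), (-41/13, 3/13), (-44/13, -38/13), (61/13, 45/13), (28/13, -68/13)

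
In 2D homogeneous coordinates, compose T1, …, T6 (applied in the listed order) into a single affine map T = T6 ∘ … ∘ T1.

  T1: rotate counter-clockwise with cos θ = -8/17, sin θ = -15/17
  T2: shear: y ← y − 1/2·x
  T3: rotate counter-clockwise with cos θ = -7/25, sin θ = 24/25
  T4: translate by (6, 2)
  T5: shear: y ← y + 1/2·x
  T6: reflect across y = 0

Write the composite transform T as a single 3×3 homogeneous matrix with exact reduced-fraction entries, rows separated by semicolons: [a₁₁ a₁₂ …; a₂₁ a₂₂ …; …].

T1 = [-8/17 15/17 0; -15/17 -8/17 0; 0 0 1]
T2·T1 = [-8/17 15/17 0; -11/17 -31/34 0; 0 0 1]
T3·…·T1 = [64/85 267/425 0; -23/85 937/850 0; 0 0 1]
T4·…·T1 = [64/85 267/425 6; -23/85 937/850 2; 0 0 1]
T5·…·T1 = [64/85 267/425 6; 9/85 602/425 5; 0 0 1]
T6·…·T1 = [64/85 267/425 6; -9/85 -602/425 -5; 0 0 1]

T = [64/85 267/425 6; -9/85 -602/425 -5; 0 0 1]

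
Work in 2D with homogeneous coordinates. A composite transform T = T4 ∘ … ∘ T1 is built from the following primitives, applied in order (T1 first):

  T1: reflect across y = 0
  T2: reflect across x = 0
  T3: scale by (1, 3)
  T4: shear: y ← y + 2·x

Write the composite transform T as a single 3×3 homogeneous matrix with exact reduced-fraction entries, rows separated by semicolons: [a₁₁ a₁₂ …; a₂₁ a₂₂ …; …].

T = [-1 0 0; -2 -3 0; 0 0 1]

T1 = [1 0 0; 0 -1 0; 0 0 1]
T2·T1 = [-1 0 0; 0 -1 0; 0 0 1]
T3·…·T1 = [-1 0 0; 0 -3 0; 0 0 1]
T4·…·T1 = [-1 0 0; -2 -3 0; 0 0 1]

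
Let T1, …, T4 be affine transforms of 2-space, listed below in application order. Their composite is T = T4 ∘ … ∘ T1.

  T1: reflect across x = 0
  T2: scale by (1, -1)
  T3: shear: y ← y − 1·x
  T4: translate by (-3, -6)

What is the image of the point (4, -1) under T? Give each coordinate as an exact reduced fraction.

T(p) = (-7, -1)

T1 reflect across x = 0: (4, -1) → (-4, -1)
T2 scale by (1, -1): (-4, -1) → (-4, 1)
T3 shear: y ← y − 1·x: (-4, 1) → (-4, 5)
T4 translate by (-3, -6): (-4, 5) → (-7, -1)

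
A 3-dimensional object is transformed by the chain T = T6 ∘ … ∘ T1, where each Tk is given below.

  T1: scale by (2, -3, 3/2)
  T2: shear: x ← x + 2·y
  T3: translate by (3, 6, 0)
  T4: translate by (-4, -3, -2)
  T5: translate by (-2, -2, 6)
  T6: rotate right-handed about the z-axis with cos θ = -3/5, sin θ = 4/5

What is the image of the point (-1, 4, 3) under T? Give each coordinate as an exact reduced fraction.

T(p) = (131/5, -83/5, 17/2)

T1 scale by (2, -3, 3/2): (-1, 4, 3) → (-2, -12, 9/2)
T2 shear: x ← x + 2·y: (-2, -12, 9/2) → (-26, -12, 9/2)
T3 translate by (3, 6, 0): (-26, -12, 9/2) → (-23, -6, 9/2)
T4 translate by (-4, -3, -2): (-23, -6, 9/2) → (-27, -9, 5/2)
T5 translate by (-2, -2, 6): (-27, -9, 5/2) → (-29, -11, 17/2)
T6 rotate right-handed about the z-axis with cos θ = -3/5, sin θ = 4/5: (-29, -11, 17/2) → (131/5, -83/5, 17/2)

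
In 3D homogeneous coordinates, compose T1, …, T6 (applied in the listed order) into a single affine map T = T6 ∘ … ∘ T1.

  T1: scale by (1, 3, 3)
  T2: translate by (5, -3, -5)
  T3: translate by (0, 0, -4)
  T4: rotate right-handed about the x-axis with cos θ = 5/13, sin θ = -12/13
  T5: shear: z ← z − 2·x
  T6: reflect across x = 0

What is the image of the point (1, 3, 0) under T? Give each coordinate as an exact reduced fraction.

T1 scale by (1, 3, 3): (1, 3, 0) → (1, 9, 0)
T2 translate by (5, -3, -5): (1, 9, 0) → (6, 6, -5)
T3 translate by (0, 0, -4): (6, 6, -5) → (6, 6, -9)
T4 rotate right-handed about the x-axis with cos θ = 5/13, sin θ = -12/13: (6, 6, -9) → (6, -6, -9)
T5 shear: z ← z − 2·x: (6, -6, -9) → (6, -6, -21)
T6 reflect across x = 0: (6, -6, -21) → (-6, -6, -21)

T(p) = (-6, -6, -21)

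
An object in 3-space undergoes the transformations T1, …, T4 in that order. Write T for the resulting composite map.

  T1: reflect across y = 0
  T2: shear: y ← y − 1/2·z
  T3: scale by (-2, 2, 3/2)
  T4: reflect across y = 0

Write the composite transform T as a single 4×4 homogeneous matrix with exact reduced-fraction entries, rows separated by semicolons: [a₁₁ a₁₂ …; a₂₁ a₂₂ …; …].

T1 = [1 0 0 0; 0 -1 0 0; 0 0 1 0; 0 0 0 1]
T2·T1 = [1 0 0 0; 0 -1 -1/2 0; 0 0 1 0; 0 0 0 1]
T3·…·T1 = [-2 0 0 0; 0 -2 -1 0; 0 0 3/2 0; 0 0 0 1]
T4·…·T1 = [-2 0 0 0; 0 2 1 0; 0 0 3/2 0; 0 0 0 1]

T = [-2 0 0 0; 0 2 1 0; 0 0 3/2 0; 0 0 0 1]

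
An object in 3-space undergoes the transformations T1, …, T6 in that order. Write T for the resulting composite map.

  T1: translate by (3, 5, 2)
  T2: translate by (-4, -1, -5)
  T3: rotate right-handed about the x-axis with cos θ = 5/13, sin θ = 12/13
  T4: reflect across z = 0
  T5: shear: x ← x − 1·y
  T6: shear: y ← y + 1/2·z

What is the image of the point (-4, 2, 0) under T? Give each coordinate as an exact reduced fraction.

T1 translate by (3, 5, 2): (-4, 2, 0) → (-1, 7, 2)
T2 translate by (-4, -1, -5): (-1, 7, 2) → (-5, 6, -3)
T3 rotate right-handed about the x-axis with cos θ = 5/13, sin θ = 12/13: (-5, 6, -3) → (-5, 66/13, 57/13)
T4 reflect across z = 0: (-5, 66/13, 57/13) → (-5, 66/13, -57/13)
T5 shear: x ← x − 1·y: (-5, 66/13, -57/13) → (-131/13, 66/13, -57/13)
T6 shear: y ← y + 1/2·z: (-131/13, 66/13, -57/13) → (-131/13, 75/26, -57/13)

T(p) = (-131/13, 75/26, -57/13)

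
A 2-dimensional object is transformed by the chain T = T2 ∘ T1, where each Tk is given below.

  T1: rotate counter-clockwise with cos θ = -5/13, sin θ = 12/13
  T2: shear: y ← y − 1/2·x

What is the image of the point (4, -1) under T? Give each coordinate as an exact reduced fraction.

T(p) = (-8/13, 57/13)

T1 rotate counter-clockwise with cos θ = -5/13, sin θ = 12/13: (4, -1) → (-8/13, 53/13)
T2 shear: y ← y − 1/2·x: (-8/13, 53/13) → (-8/13, 57/13)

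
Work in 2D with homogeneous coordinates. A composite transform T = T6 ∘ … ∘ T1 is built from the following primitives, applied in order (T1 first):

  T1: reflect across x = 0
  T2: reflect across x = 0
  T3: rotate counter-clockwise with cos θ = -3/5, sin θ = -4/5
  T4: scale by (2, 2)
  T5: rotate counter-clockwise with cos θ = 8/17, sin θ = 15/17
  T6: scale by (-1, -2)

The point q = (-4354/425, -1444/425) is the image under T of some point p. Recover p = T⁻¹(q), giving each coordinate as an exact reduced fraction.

p = (7/5, 5)

T1 = [-1 0 0; 0 1 0; 0 0 1]
T2·T1 = [1 0 0; 0 1 0; 0 0 1]
T3·…·T1 = [-3/5 4/5 0; -4/5 -3/5 0; 0 0 1]
T4·…·T1 = [-6/5 8/5 0; -8/5 -6/5 0; 0 0 1]
T5·…·T1 = [72/85 154/85 0; -154/85 72/85 0; 0 0 1]
T6·…·T1 = [-72/85 -154/85 0; 308/85 -144/85 0; 0 0 1]
det M = 8; M⁻¹ = [-18/85 77/340 0; -77/170 -9/85 0; 0 0 1]
M⁻¹ · (-4354/425, -1444/425)ᵀ = (7/5, 5)ᵀ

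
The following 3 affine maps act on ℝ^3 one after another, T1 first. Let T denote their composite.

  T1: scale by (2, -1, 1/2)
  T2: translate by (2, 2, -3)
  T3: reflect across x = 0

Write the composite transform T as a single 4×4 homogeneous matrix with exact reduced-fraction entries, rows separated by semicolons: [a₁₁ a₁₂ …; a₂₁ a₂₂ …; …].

T = [-2 0 0 -2; 0 -1 0 2; 0 0 1/2 -3; 0 0 0 1]

T1 = [2 0 0 0; 0 -1 0 0; 0 0 1/2 0; 0 0 0 1]
T2·T1 = [2 0 0 2; 0 -1 0 2; 0 0 1/2 -3; 0 0 0 1]
T3·…·T1 = [-2 0 0 -2; 0 -1 0 2; 0 0 1/2 -3; 0 0 0 1]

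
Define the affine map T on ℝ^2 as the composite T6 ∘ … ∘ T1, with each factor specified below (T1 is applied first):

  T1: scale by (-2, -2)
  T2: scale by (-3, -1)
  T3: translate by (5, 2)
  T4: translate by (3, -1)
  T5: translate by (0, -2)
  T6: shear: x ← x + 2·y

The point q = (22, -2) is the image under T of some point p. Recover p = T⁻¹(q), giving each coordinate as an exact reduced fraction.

p = (3, -1/2)

T1 = [-2 0 0; 0 -2 0; 0 0 1]
T2·T1 = [6 0 0; 0 2 0; 0 0 1]
T3·…·T1 = [6 0 5; 0 2 2; 0 0 1]
T4·…·T1 = [6 0 8; 0 2 1; 0 0 1]
T5·…·T1 = [6 0 8; 0 2 -1; 0 0 1]
T6·…·T1 = [6 4 6; 0 2 -1; 0 0 1]
det M = 12; M⁻¹ = [1/6 -1/3 -4/3; 0 1/2 1/2; 0 0 1]
M⁻¹ · (22, -2)ᵀ = (3, -1/2)ᵀ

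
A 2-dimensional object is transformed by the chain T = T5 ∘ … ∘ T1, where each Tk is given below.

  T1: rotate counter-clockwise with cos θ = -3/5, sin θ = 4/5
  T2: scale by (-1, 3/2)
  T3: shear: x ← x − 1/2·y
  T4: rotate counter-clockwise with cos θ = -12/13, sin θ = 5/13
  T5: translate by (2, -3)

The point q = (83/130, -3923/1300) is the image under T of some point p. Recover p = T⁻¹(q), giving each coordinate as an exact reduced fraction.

p = (6/5, 1)

T1 = [-3/5 -4/5 0; 4/5 -3/5 0; 0 0 1]
T2·T1 = [3/5 4/5 0; 6/5 -9/10 0; 0 0 1]
T3·…·T1 = [0 5/4 0; 6/5 -9/10 0; 0 0 1]
T4·…·T1 = [-6/13 -21/26 0; -72/65 341/260 0; 0 0 1]
T5·…·T1 = [-6/13 -21/26 2; -72/65 341/260 -3; 0 0 1]
det M = -3/2; M⁻¹ = [-341/390 -7/13 2/15; -48/65 4/13 12/5; 0 0 1]
M⁻¹ · (83/130, -3923/1300)ᵀ = (6/5, 1)ᵀ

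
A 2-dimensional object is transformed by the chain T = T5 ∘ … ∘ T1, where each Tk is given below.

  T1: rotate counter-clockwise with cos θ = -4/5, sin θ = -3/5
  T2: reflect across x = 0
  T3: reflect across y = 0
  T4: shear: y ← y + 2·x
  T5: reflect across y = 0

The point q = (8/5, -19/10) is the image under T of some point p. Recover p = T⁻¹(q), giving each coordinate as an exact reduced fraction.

T1 = [-4/5 3/5 0; -3/5 -4/5 0; 0 0 1]
T2·T1 = [4/5 -3/5 0; -3/5 -4/5 0; 0 0 1]
T3·…·T1 = [4/5 -3/5 0; 3/5 4/5 0; 0 0 1]
T4·…·T1 = [4/5 -3/5 0; 11/5 -2/5 0; 0 0 1]
T5·…·T1 = [4/5 -3/5 0; -11/5 2/5 0; 0 0 1]
det M = -1; M⁻¹ = [-2/5 -3/5 0; -11/5 -4/5 0; 0 0 1]
M⁻¹ · (8/5, -19/10)ᵀ = (1/2, -2)ᵀ

p = (1/2, -2)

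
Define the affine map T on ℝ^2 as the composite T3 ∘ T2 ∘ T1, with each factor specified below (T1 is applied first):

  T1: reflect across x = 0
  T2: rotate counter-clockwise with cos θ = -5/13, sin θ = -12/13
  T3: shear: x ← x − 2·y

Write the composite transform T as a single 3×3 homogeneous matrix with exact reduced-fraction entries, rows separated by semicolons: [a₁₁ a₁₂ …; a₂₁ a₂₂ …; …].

T1 = [-1 0 0; 0 1 0; 0 0 1]
T2·T1 = [5/13 12/13 0; 12/13 -5/13 0; 0 0 1]
T3·…·T1 = [-19/13 22/13 0; 12/13 -5/13 0; 0 0 1]

T = [-19/13 22/13 0; 12/13 -5/13 0; 0 0 1]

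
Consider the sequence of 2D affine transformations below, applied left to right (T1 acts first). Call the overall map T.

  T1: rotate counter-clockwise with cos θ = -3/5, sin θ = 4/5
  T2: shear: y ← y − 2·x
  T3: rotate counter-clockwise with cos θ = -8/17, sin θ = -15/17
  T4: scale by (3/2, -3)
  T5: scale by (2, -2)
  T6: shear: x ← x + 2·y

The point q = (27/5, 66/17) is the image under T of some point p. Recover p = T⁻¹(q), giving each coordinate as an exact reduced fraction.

T1 = [-3/5 -4/5 0; 4/5 -3/5 0; 0 0 1]
T2·T1 = [-3/5 -4/5 0; 2 1 0; 0 0 1]
T3·…·T1 = [174/85 107/85 0; -7/17 4/17 0; 0 0 1]
T4·…·T1 = [261/85 321/170 0; 21/17 -12/17 0; 0 0 1]
T5·…·T1 = [522/85 321/85 0; -42/17 24/17 0; 0 0 1]
T6·…·T1 = [6/5 33/5 0; -42/17 24/17 0; 0 0 1]
det M = 18; M⁻¹ = [4/51 -11/30 0; 7/51 1/15 0; 0 0 1]
M⁻¹ · (27/5, 66/17)ᵀ = (-1, 1)ᵀ

p = (-1, 1)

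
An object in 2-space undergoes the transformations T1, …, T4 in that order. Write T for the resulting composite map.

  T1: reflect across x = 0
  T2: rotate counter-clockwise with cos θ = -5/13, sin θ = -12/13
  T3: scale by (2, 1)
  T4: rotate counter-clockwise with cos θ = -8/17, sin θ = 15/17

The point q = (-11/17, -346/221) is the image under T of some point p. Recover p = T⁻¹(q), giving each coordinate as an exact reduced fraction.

T1 = [-1 0 0; 0 1 0; 0 0 1]
T2·T1 = [5/13 12/13 0; 12/13 -5/13 0; 0 0 1]
T3·…·T1 = [10/13 24/13 0; 12/13 -5/13 0; 0 0 1]
T4·…·T1 = [-20/17 -9/17 0; 54/221 400/221 0; 0 0 1]
det M = -2; M⁻¹ = [-200/221 -9/34 0; 27/221 10/17 0; 0 0 1]
M⁻¹ · (-11/17, -346/221)ᵀ = (1, -1)ᵀ

p = (1, -1)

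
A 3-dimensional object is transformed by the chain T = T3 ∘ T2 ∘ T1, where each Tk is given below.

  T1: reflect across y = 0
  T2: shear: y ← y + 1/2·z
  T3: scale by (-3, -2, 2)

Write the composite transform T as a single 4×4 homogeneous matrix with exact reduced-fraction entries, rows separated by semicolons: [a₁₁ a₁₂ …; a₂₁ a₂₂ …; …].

T1 = [1 0 0 0; 0 -1 0 0; 0 0 1 0; 0 0 0 1]
T2·T1 = [1 0 0 0; 0 -1 1/2 0; 0 0 1 0; 0 0 0 1]
T3·…·T1 = [-3 0 0 0; 0 2 -1 0; 0 0 2 0; 0 0 0 1]

T = [-3 0 0 0; 0 2 -1 0; 0 0 2 0; 0 0 0 1]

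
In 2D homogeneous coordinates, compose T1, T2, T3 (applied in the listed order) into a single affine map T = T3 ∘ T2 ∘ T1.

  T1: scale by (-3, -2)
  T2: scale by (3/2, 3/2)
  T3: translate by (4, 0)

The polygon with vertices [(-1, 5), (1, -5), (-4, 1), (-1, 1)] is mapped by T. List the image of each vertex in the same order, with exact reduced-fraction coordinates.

image vertices: (17/2, -15), (-1/2, 15), (22, -3), (17/2, -3)

T1 scale by (-3, -2): (-1, 5) → (3, -10); (1, -5) → (-3, 10); (-4, 1) → (12, -2); (-1, 1) → (3, -2)
T2 scale by (3/2, 3/2): (3, -10) → (9/2, -15); (-3, 10) → (-9/2, 15); (12, -2) → (18, -3); (3, -2) → (9/2, -3)
T3 translate by (4, 0): (9/2, -15) → (17/2, -15); (-9/2, 15) → (-1/2, 15); (18, -3) → (22, -3); (9/2, -3) → (17/2, -3)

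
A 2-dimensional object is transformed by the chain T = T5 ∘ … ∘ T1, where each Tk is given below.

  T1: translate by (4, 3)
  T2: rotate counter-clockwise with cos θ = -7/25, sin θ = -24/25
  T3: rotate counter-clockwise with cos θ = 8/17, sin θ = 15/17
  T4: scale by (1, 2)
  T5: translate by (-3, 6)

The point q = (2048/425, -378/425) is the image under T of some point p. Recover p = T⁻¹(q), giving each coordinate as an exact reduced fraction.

T1 = [1 0 4; 0 1 3; 0 0 1]
T2·T1 = [-7/25 24/25 44/25; -24/25 -7/25 -117/25; 0 0 1]
T3·…·T1 = [304/425 297/425 2107/425; -297/425 304/425 -276/425; 0 0 1]
T4·…·T1 = [304/425 297/425 2107/425; -594/425 608/425 -552/425; 0 0 1]
T5·…·T1 = [304/425 297/425 832/425; -594/425 608/425 1998/425; 0 0 1]
det M = 2; M⁻¹ = [304/425 -297/850 103/425; 297/425 152/425 -1296/425; 0 0 1]
M⁻¹ · (2048/425, -378/425)ᵀ = (4, 0)ᵀ

p = (4, 0)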